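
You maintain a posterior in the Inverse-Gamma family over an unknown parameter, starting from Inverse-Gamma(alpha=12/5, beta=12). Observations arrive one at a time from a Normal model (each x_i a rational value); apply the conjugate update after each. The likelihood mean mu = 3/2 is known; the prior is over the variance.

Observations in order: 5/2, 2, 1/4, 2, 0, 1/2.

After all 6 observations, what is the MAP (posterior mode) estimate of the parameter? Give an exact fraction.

2425/1024

obs 1: x=5/2 → posterior Inverse-Gamma(29/10, 25/2)
obs 2: x=2 → posterior Inverse-Gamma(17/5, 101/8)
obs 3: x=1/4 → posterior Inverse-Gamma(39/10, 429/32)
obs 4: x=2 → posterior Inverse-Gamma(22/5, 433/32)
obs 5: x=0 → posterior Inverse-Gamma(49/10, 469/32)
obs 6: x=1/2 → posterior Inverse-Gamma(27/5, 485/32)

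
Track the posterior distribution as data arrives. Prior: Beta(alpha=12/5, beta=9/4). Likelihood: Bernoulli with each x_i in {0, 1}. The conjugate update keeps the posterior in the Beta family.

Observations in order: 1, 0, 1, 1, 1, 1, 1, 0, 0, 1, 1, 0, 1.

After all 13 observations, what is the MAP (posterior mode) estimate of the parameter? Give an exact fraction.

obs 1: x=1 → posterior Beta(17/5, 9/4)
obs 2: x=0 → posterior Beta(17/5, 13/4)
obs 3: x=1 → posterior Beta(22/5, 13/4)
obs 4: x=1 → posterior Beta(27/5, 13/4)
obs 5: x=1 → posterior Beta(32/5, 13/4)
obs 6: x=1 → posterior Beta(37/5, 13/4)
obs 7: x=1 → posterior Beta(42/5, 13/4)
obs 8: x=0 → posterior Beta(42/5, 17/4)
obs 9: x=0 → posterior Beta(42/5, 21/4)
obs 10: x=1 → posterior Beta(47/5, 21/4)
obs 11: x=1 → posterior Beta(52/5, 21/4)
obs 12: x=0 → posterior Beta(52/5, 25/4)
obs 13: x=1 → posterior Beta(57/5, 25/4)

208/313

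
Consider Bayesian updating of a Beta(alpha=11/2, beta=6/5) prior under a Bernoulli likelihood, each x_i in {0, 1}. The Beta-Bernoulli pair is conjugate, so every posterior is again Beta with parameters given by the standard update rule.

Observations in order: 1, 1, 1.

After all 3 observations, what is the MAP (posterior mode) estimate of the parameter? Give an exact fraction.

obs 1: x=1 → posterior Beta(13/2, 6/5)
obs 2: x=1 → posterior Beta(15/2, 6/5)
obs 3: x=1 → posterior Beta(17/2, 6/5)

75/77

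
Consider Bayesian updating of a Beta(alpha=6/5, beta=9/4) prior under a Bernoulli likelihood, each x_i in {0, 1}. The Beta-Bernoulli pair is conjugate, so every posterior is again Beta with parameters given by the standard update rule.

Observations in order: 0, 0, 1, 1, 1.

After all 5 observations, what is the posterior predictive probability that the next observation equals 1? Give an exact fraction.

84/169

obs 1: x=0 → posterior Beta(6/5, 13/4)
obs 2: x=0 → posterior Beta(6/5, 17/4)
obs 3: x=1 → posterior Beta(11/5, 17/4)
obs 4: x=1 → posterior Beta(16/5, 17/4)
obs 5: x=1 → posterior Beta(21/5, 17/4)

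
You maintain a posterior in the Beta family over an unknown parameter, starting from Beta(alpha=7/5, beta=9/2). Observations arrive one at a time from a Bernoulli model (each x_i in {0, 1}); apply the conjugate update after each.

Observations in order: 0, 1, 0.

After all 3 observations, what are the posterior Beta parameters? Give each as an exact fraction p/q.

obs 1: x=0 → posterior Beta(7/5, 11/2)
obs 2: x=1 → posterior Beta(12/5, 11/2)
obs 3: x=0 → posterior Beta(12/5, 13/2)

alpha=12/5, beta=13/2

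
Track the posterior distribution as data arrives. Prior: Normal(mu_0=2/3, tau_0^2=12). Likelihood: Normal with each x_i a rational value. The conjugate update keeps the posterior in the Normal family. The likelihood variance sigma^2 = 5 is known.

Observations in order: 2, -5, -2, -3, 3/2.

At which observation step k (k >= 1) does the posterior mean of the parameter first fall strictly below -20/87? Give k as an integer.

k = 2

obs 1: x=2 → posterior Normal(82/51, 60/17)
obs 2: x=-5 → posterior Normal(-98/87, 60/29)
obs 3: x=-2 → posterior Normal(-170/123, 60/41)
obs 4: x=-3 → posterior Normal(-278/159, 60/53)
obs 5: x=3/2 → posterior Normal(-224/195, 12/13)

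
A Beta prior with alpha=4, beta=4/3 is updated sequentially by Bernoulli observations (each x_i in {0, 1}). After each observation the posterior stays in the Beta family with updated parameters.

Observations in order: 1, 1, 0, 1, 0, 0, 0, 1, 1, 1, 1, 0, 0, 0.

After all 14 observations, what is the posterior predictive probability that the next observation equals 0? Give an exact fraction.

obs 1: x=1 → posterior Beta(5, 4/3)
obs 2: x=1 → posterior Beta(6, 4/3)
obs 3: x=0 → posterior Beta(6, 7/3)
obs 4: x=1 → posterior Beta(7, 7/3)
obs 5: x=0 → posterior Beta(7, 10/3)
obs 6: x=0 → posterior Beta(7, 13/3)
obs 7: x=0 → posterior Beta(7, 16/3)
obs 8: x=1 → posterior Beta(8, 16/3)
obs 9: x=1 → posterior Beta(9, 16/3)
obs 10: x=1 → posterior Beta(10, 16/3)
obs 11: x=1 → posterior Beta(11, 16/3)
obs 12: x=0 → posterior Beta(11, 19/3)
obs 13: x=0 → posterior Beta(11, 22/3)
obs 14: x=0 → posterior Beta(11, 25/3)

25/58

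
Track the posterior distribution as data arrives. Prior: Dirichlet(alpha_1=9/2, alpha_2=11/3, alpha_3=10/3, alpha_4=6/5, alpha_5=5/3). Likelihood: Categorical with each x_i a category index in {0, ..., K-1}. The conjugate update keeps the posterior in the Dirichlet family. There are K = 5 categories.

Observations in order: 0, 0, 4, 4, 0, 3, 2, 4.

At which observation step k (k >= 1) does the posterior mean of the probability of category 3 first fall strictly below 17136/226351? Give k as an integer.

k = 2

obs 1: x=0 → posterior Dirichlet(11/2, 11/3, 10/3, 6/5, 5/3)
obs 2: x=0 → posterior Dirichlet(13/2, 11/3, 10/3, 6/5, 5/3)
obs 3: x=4 → posterior Dirichlet(13/2, 11/3, 10/3, 6/5, 8/3)
obs 4: x=4 → posterior Dirichlet(13/2, 11/3, 10/3, 6/5, 11/3)
obs 5: x=0 → posterior Dirichlet(15/2, 11/3, 10/3, 6/5, 11/3)
obs 6: x=3 → posterior Dirichlet(15/2, 11/3, 10/3, 11/5, 11/3)
obs 7: x=2 → posterior Dirichlet(15/2, 11/3, 13/3, 11/5, 11/3)
obs 8: x=4 → posterior Dirichlet(15/2, 11/3, 13/3, 11/5, 14/3)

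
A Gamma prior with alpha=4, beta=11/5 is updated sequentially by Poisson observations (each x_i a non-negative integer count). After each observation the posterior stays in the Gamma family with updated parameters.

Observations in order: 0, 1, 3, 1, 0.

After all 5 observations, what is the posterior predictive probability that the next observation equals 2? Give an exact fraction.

obs 1: x=0 → posterior Gamma(4, 16/5)
obs 2: x=1 → posterior Gamma(5, 21/5)
obs 3: x=3 → posterior Gamma(8, 26/5)
obs 4: x=1 → posterior Gamma(9, 31/5)
obs 5: x=0 → posterior Gamma(9, 36/5)

114254951251968000/550329031716248441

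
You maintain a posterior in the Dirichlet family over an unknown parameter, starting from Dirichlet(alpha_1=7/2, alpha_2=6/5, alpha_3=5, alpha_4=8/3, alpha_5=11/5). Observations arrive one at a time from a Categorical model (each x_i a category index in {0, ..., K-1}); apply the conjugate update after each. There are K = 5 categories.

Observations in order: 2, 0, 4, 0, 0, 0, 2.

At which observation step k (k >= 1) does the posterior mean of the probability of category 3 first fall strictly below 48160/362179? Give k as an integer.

obs 1: x=2 → posterior Dirichlet(7/2, 6/5, 6, 8/3, 11/5)
obs 2: x=0 → posterior Dirichlet(9/2, 6/5, 6, 8/3, 11/5)
obs 3: x=4 → posterior Dirichlet(9/2, 6/5, 6, 8/3, 16/5)
obs 4: x=0 → posterior Dirichlet(11/2, 6/5, 6, 8/3, 16/5)
obs 5: x=0 → posterior Dirichlet(13/2, 6/5, 6, 8/3, 16/5)
obs 6: x=0 → posterior Dirichlet(15/2, 6/5, 6, 8/3, 16/5)
obs 7: x=2 → posterior Dirichlet(15/2, 6/5, 7, 8/3, 16/5)

k = 6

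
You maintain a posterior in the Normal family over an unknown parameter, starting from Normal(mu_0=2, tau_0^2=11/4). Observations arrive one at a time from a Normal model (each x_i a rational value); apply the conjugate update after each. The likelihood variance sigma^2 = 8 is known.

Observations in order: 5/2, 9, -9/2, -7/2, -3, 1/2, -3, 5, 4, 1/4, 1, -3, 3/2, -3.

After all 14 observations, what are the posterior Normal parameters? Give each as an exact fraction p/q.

mu_0=421/744, tau_0^2=44/93

obs 1: x=5/2 → posterior Normal(183/86, 88/43)
obs 2: x=9 → posterior Normal(127/36, 44/27)
obs 3: x=-9/2 → posterior Normal(141/65, 88/65)
obs 4: x=-7/2 → posterior Normal(205/152, 22/19)
obs 5: x=-3 → posterior Normal(139/174, 88/87)
obs 6: x=1/2 → posterior Normal(75/98, 44/49)
obs 7: x=-3 → posterior Normal(42/109, 88/109)
obs 8: x=5 → posterior Normal(97/120, 11/15)
obs 9: x=4 → posterior Normal(141/131, 88/131)
obs 10: x=1/4 → posterior Normal(575/568, 44/71)
obs 11: x=1 → posterior Normal(619/612, 88/153)
obs 12: x=-3 → posterior Normal(487/656, 22/41)
obs 13: x=3/2 → posterior Normal(79/100, 88/175)
obs 14: x=-3 → posterior Normal(421/744, 44/93)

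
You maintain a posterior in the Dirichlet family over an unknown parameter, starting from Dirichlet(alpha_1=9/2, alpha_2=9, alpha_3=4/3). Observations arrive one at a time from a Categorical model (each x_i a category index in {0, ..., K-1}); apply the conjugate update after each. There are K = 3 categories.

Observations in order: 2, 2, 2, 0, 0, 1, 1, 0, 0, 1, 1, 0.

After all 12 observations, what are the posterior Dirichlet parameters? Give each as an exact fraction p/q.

alpha_1=19/2, alpha_2=13, alpha_3=13/3

obs 1: x=2 → posterior Dirichlet(9/2, 9, 7/3)
obs 2: x=2 → posterior Dirichlet(9/2, 9, 10/3)
obs 3: x=2 → posterior Dirichlet(9/2, 9, 13/3)
obs 4: x=0 → posterior Dirichlet(11/2, 9, 13/3)
obs 5: x=0 → posterior Dirichlet(13/2, 9, 13/3)
obs 6: x=1 → posterior Dirichlet(13/2, 10, 13/3)
obs 7: x=1 → posterior Dirichlet(13/2, 11, 13/3)
obs 8: x=0 → posterior Dirichlet(15/2, 11, 13/3)
obs 9: x=0 → posterior Dirichlet(17/2, 11, 13/3)
obs 10: x=1 → posterior Dirichlet(17/2, 12, 13/3)
obs 11: x=1 → posterior Dirichlet(17/2, 13, 13/3)
obs 12: x=0 → posterior Dirichlet(19/2, 13, 13/3)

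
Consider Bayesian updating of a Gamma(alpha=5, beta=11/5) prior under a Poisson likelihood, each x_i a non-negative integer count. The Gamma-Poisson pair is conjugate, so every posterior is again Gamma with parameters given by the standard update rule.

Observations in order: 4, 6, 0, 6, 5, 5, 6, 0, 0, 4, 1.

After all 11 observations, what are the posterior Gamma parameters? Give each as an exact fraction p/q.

obs 1: x=4 → posterior Gamma(9, 16/5)
obs 2: x=6 → posterior Gamma(15, 21/5)
obs 3: x=0 → posterior Gamma(15, 26/5)
obs 4: x=6 → posterior Gamma(21, 31/5)
obs 5: x=5 → posterior Gamma(26, 36/5)
obs 6: x=5 → posterior Gamma(31, 41/5)
obs 7: x=6 → posterior Gamma(37, 46/5)
obs 8: x=0 → posterior Gamma(37, 51/5)
obs 9: x=0 → posterior Gamma(37, 56/5)
obs 10: x=4 → posterior Gamma(41, 61/5)
obs 11: x=1 → posterior Gamma(42, 66/5)

alpha=42, beta=66/5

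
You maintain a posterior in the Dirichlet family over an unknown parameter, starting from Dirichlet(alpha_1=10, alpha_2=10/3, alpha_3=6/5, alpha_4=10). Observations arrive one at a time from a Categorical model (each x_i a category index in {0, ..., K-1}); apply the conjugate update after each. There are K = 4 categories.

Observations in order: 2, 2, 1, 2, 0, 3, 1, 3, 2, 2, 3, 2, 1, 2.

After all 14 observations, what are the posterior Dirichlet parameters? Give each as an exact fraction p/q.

obs 1: x=2 → posterior Dirichlet(10, 10/3, 11/5, 10)
obs 2: x=2 → posterior Dirichlet(10, 10/3, 16/5, 10)
obs 3: x=1 → posterior Dirichlet(10, 13/3, 16/5, 10)
obs 4: x=2 → posterior Dirichlet(10, 13/3, 21/5, 10)
obs 5: x=0 → posterior Dirichlet(11, 13/3, 21/5, 10)
obs 6: x=3 → posterior Dirichlet(11, 13/3, 21/5, 11)
obs 7: x=1 → posterior Dirichlet(11, 16/3, 21/5, 11)
obs 8: x=3 → posterior Dirichlet(11, 16/3, 21/5, 12)
obs 9: x=2 → posterior Dirichlet(11, 16/3, 26/5, 12)
obs 10: x=2 → posterior Dirichlet(11, 16/3, 31/5, 12)
obs 11: x=3 → posterior Dirichlet(11, 16/3, 31/5, 13)
obs 12: x=2 → posterior Dirichlet(11, 16/3, 36/5, 13)
obs 13: x=1 → posterior Dirichlet(11, 19/3, 36/5, 13)
obs 14: x=2 → posterior Dirichlet(11, 19/3, 41/5, 13)

alpha_1=11, alpha_2=19/3, alpha_3=41/5, alpha_4=13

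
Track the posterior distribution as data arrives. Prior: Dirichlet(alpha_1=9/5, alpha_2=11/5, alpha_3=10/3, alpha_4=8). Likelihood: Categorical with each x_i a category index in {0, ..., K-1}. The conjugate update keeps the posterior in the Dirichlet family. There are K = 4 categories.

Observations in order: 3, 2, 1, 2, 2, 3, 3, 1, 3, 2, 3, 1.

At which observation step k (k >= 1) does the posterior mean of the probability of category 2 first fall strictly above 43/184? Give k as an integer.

k = 2

obs 1: x=3 → posterior Dirichlet(9/5, 11/5, 10/3, 9)
obs 2: x=2 → posterior Dirichlet(9/5, 11/5, 13/3, 9)
obs 3: x=1 → posterior Dirichlet(9/5, 16/5, 13/3, 9)
obs 4: x=2 → posterior Dirichlet(9/5, 16/5, 16/3, 9)
obs 5: x=2 → posterior Dirichlet(9/5, 16/5, 19/3, 9)
obs 6: x=3 → posterior Dirichlet(9/5, 16/5, 19/3, 10)
obs 7: x=3 → posterior Dirichlet(9/5, 16/5, 19/3, 11)
obs 8: x=1 → posterior Dirichlet(9/5, 21/5, 19/3, 11)
obs 9: x=3 → posterior Dirichlet(9/5, 21/5, 19/3, 12)
obs 10: x=2 → posterior Dirichlet(9/5, 21/5, 22/3, 12)
obs 11: x=3 → posterior Dirichlet(9/5, 21/5, 22/3, 13)
obs 12: x=1 → posterior Dirichlet(9/5, 26/5, 22/3, 13)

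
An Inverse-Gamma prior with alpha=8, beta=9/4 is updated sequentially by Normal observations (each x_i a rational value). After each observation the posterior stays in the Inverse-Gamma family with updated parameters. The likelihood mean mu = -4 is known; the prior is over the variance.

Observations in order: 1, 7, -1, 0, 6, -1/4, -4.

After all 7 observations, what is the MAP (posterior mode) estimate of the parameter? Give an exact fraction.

obs 1: x=1 → posterior Inverse-Gamma(17/2, 59/4)
obs 2: x=7 → posterior Inverse-Gamma(9, 301/4)
obs 3: x=-1 → posterior Inverse-Gamma(19/2, 319/4)
obs 4: x=0 → posterior Inverse-Gamma(10, 351/4)
obs 5: x=6 → posterior Inverse-Gamma(21/2, 551/4)
obs 6: x=-1/4 → posterior Inverse-Gamma(11, 4633/32)
obs 7: x=-4 → posterior Inverse-Gamma(23/2, 4633/32)

4633/400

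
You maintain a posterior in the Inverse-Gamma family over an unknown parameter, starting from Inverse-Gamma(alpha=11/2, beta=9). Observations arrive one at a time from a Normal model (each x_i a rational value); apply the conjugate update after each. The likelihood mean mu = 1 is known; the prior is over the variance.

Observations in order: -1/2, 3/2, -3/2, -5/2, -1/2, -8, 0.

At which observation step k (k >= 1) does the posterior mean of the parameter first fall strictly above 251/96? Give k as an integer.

k = 4

obs 1: x=-1/2 → posterior Inverse-Gamma(6, 81/8)
obs 2: x=3/2 → posterior Inverse-Gamma(13/2, 41/4)
obs 3: x=-3/2 → posterior Inverse-Gamma(7, 107/8)
obs 4: x=-5/2 → posterior Inverse-Gamma(15/2, 39/2)
obs 5: x=-1/2 → posterior Inverse-Gamma(8, 165/8)
obs 6: x=-8 → posterior Inverse-Gamma(17/2, 489/8)
obs 7: x=0 → posterior Inverse-Gamma(9, 493/8)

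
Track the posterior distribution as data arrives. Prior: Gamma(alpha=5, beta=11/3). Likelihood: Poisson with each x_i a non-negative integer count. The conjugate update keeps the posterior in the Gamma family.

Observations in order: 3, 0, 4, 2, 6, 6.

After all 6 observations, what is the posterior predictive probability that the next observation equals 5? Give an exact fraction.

1822877033806247644591289057590211544985828359/22835963083295358096932575511191922182123945984

obs 1: x=3 → posterior Gamma(8, 14/3)
obs 2: x=0 → posterior Gamma(8, 17/3)
obs 3: x=4 → posterior Gamma(12, 20/3)
obs 4: x=2 → posterior Gamma(14, 23/3)
obs 5: x=6 → posterior Gamma(20, 26/3)
obs 6: x=6 → posterior Gamma(26, 29/3)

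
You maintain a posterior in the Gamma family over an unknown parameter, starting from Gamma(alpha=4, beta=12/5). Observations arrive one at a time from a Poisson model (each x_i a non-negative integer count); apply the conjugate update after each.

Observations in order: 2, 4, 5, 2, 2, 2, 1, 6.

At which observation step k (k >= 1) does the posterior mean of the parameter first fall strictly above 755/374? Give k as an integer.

obs 1: x=2 → posterior Gamma(6, 17/5)
obs 2: x=4 → posterior Gamma(10, 22/5)
obs 3: x=5 → posterior Gamma(15, 27/5)
obs 4: x=2 → posterior Gamma(17, 32/5)
obs 5: x=2 → posterior Gamma(19, 37/5)
obs 6: x=2 → posterior Gamma(21, 42/5)
obs 7: x=1 → posterior Gamma(22, 47/5)
obs 8: x=6 → posterior Gamma(28, 52/5)

k = 2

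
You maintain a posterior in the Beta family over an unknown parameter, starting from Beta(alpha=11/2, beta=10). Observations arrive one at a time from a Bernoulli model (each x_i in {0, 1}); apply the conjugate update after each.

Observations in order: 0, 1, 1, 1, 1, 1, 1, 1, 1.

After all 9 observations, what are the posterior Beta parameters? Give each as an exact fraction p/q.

alpha=27/2, beta=11

obs 1: x=0 → posterior Beta(11/2, 11)
obs 2: x=1 → posterior Beta(13/2, 11)
obs 3: x=1 → posterior Beta(15/2, 11)
obs 4: x=1 → posterior Beta(17/2, 11)
obs 5: x=1 → posterior Beta(19/2, 11)
obs 6: x=1 → posterior Beta(21/2, 11)
obs 7: x=1 → posterior Beta(23/2, 11)
obs 8: x=1 → posterior Beta(25/2, 11)
obs 9: x=1 → posterior Beta(27/2, 11)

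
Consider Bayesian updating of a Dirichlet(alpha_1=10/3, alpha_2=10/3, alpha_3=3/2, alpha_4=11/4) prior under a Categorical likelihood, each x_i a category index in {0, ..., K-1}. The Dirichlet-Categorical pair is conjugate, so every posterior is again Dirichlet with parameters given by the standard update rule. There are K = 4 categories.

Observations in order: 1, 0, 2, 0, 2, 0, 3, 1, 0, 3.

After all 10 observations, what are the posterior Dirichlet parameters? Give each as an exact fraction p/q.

alpha_1=22/3, alpha_2=16/3, alpha_3=7/2, alpha_4=19/4

obs 1: x=1 → posterior Dirichlet(10/3, 13/3, 3/2, 11/4)
obs 2: x=0 → posterior Dirichlet(13/3, 13/3, 3/2, 11/4)
obs 3: x=2 → posterior Dirichlet(13/3, 13/3, 5/2, 11/4)
obs 4: x=0 → posterior Dirichlet(16/3, 13/3, 5/2, 11/4)
obs 5: x=2 → posterior Dirichlet(16/3, 13/3, 7/2, 11/4)
obs 6: x=0 → posterior Dirichlet(19/3, 13/3, 7/2, 11/4)
obs 7: x=3 → posterior Dirichlet(19/3, 13/3, 7/2, 15/4)
obs 8: x=1 → posterior Dirichlet(19/3, 16/3, 7/2, 15/4)
obs 9: x=0 → posterior Dirichlet(22/3, 16/3, 7/2, 15/4)
obs 10: x=3 → posterior Dirichlet(22/3, 16/3, 7/2, 19/4)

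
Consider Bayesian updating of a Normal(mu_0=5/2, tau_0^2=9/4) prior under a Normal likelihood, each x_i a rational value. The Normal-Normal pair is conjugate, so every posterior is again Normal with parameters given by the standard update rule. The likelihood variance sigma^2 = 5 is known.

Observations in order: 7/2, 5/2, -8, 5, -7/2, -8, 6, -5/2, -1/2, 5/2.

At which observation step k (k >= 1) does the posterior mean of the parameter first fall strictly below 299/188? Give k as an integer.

k = 3

obs 1: x=7/2 → posterior Normal(163/58, 45/29)
obs 2: x=5/2 → posterior Normal(52/19, 45/38)
obs 3: x=-8 → posterior Normal(32/47, 45/47)
obs 4: x=5 → posterior Normal(11/8, 45/56)
obs 5: x=-7/2 → posterior Normal(7/10, 9/13)
obs 6: x=-8 → posterior Normal(-53/148, 45/74)
obs 7: x=6 → posterior Normal(55/166, 45/83)
obs 8: x=-5/2 → posterior Normal(5/92, 45/92)
obs 9: x=-1/2 → posterior Normal(1/202, 45/101)
obs 10: x=5/2 → posterior Normal(23/110, 9/22)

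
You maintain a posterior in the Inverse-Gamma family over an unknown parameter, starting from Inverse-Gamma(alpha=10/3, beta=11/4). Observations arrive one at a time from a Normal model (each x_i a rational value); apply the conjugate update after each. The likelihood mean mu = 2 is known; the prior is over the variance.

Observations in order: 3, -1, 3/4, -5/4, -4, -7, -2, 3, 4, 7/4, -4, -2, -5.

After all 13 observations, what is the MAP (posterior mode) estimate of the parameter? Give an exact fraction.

12801/1040

obs 1: x=3 → posterior Inverse-Gamma(23/6, 13/4)
obs 2: x=-1 → posterior Inverse-Gamma(13/3, 31/4)
obs 3: x=3/4 → posterior Inverse-Gamma(29/6, 273/32)
obs 4: x=-5/4 → posterior Inverse-Gamma(16/3, 221/16)
obs 5: x=-4 → posterior Inverse-Gamma(35/6, 509/16)
obs 6: x=-7 → posterior Inverse-Gamma(19/3, 1157/16)
obs 7: x=-2 → posterior Inverse-Gamma(41/6, 1285/16)
obs 8: x=3 → posterior Inverse-Gamma(22/3, 1293/16)
obs 9: x=4 → posterior Inverse-Gamma(47/6, 1325/16)
obs 10: x=7/4 → posterior Inverse-Gamma(25/3, 2651/32)
obs 11: x=-4 → posterior Inverse-Gamma(53/6, 3227/32)
obs 12: x=-2 → posterior Inverse-Gamma(28/3, 3483/32)
obs 13: x=-5 → posterior Inverse-Gamma(59/6, 4267/32)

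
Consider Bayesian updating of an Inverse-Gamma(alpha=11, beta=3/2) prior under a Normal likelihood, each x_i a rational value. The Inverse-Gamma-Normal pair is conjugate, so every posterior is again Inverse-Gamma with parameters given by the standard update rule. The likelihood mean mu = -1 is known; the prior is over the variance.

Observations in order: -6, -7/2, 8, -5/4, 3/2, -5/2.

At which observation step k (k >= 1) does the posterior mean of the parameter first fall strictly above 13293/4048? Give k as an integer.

obs 1: x=-6 → posterior Inverse-Gamma(23/2, 14)
obs 2: x=-7/2 → posterior Inverse-Gamma(12, 137/8)
obs 3: x=8 → posterior Inverse-Gamma(25/2, 461/8)
obs 4: x=-5/4 → posterior Inverse-Gamma(13, 1845/32)
obs 5: x=3/2 → posterior Inverse-Gamma(27/2, 1945/32)
obs 6: x=-5/2 → posterior Inverse-Gamma(14, 1981/32)

k = 3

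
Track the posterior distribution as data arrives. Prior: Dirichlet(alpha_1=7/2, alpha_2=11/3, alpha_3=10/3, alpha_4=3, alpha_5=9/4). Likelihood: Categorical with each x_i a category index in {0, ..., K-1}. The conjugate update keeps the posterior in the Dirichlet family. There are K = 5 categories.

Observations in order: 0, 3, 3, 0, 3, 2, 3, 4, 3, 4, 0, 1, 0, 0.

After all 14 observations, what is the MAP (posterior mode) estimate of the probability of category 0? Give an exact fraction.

10/33

obs 1: x=0 → posterior Dirichlet(9/2, 11/3, 10/3, 3, 9/4)
obs 2: x=3 → posterior Dirichlet(9/2, 11/3, 10/3, 4, 9/4)
obs 3: x=3 → posterior Dirichlet(9/2, 11/3, 10/3, 5, 9/4)
obs 4: x=0 → posterior Dirichlet(11/2, 11/3, 10/3, 5, 9/4)
obs 5: x=3 → posterior Dirichlet(11/2, 11/3, 10/3, 6, 9/4)
obs 6: x=2 → posterior Dirichlet(11/2, 11/3, 13/3, 6, 9/4)
obs 7: x=3 → posterior Dirichlet(11/2, 11/3, 13/3, 7, 9/4)
obs 8: x=4 → posterior Dirichlet(11/2, 11/3, 13/3, 7, 13/4)
obs 9: x=3 → posterior Dirichlet(11/2, 11/3, 13/3, 8, 13/4)
obs 10: x=4 → posterior Dirichlet(11/2, 11/3, 13/3, 8, 17/4)
obs 11: x=0 → posterior Dirichlet(13/2, 11/3, 13/3, 8, 17/4)
obs 12: x=1 → posterior Dirichlet(13/2, 14/3, 13/3, 8, 17/4)
obs 13: x=0 → posterior Dirichlet(15/2, 14/3, 13/3, 8, 17/4)
obs 14: x=0 → posterior Dirichlet(17/2, 14/3, 13/3, 8, 17/4)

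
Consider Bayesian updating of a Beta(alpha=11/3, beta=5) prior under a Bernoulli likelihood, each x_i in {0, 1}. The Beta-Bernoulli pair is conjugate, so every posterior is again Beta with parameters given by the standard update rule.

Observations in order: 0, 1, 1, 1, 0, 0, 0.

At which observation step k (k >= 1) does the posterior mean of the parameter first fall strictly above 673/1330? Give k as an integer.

k = 4

obs 1: x=0 → posterior Beta(11/3, 6)
obs 2: x=1 → posterior Beta(14/3, 6)
obs 3: x=1 → posterior Beta(17/3, 6)
obs 4: x=1 → posterior Beta(20/3, 6)
obs 5: x=0 → posterior Beta(20/3, 7)
obs 6: x=0 → posterior Beta(20/3, 8)
obs 7: x=0 → posterior Beta(20/3, 9)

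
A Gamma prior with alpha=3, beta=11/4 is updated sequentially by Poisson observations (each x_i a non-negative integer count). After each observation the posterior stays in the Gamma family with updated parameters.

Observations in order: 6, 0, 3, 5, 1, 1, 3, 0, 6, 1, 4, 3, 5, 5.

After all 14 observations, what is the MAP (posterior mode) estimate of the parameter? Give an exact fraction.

180/67

obs 1: x=6 → posterior Gamma(9, 15/4)
obs 2: x=0 → posterior Gamma(9, 19/4)
obs 3: x=3 → posterior Gamma(12, 23/4)
obs 4: x=5 → posterior Gamma(17, 27/4)
obs 5: x=1 → posterior Gamma(18, 31/4)
obs 6: x=1 → posterior Gamma(19, 35/4)
obs 7: x=3 → posterior Gamma(22, 39/4)
obs 8: x=0 → posterior Gamma(22, 43/4)
obs 9: x=6 → posterior Gamma(28, 47/4)
obs 10: x=1 → posterior Gamma(29, 51/4)
obs 11: x=4 → posterior Gamma(33, 55/4)
obs 12: x=3 → posterior Gamma(36, 59/4)
obs 13: x=5 → posterior Gamma(41, 63/4)
obs 14: x=5 → posterior Gamma(46, 67/4)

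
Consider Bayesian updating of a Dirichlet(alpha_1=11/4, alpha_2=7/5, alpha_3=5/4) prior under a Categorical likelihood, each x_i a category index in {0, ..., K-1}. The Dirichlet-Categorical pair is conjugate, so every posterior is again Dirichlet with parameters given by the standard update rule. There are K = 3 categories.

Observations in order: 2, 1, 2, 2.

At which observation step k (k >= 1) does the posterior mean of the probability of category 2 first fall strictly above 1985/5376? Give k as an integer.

obs 1: x=2 → posterior Dirichlet(11/4, 7/5, 9/4)
obs 2: x=1 → posterior Dirichlet(11/4, 12/5, 9/4)
obs 3: x=2 → posterior Dirichlet(11/4, 12/5, 13/4)
obs 4: x=2 → posterior Dirichlet(11/4, 12/5, 17/4)

k = 3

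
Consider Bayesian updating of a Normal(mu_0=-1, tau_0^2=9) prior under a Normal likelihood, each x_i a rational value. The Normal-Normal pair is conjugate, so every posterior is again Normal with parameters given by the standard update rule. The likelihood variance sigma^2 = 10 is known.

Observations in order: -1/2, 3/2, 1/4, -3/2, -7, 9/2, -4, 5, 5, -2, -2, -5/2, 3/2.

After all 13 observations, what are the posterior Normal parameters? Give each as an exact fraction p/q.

obs 1: x=-1/2 → posterior Normal(-29/38, 90/19)
obs 2: x=3/2 → posterior Normal(-1/28, 45/14)
obs 3: x=1/4 → posterior Normal(5/148, 90/37)
obs 4: x=-3/2 → posterior Normal(-49/184, 45/23)
obs 5: x=-7 → posterior Normal(-301/220, 18/11)
obs 6: x=9/2 → posterior Normal(-139/256, 45/32)
obs 7: x=-4 → posterior Normal(-283/292, 90/73)
obs 8: x=5 → posterior Normal(-103/328, 45/41)
obs 9: x=5 → posterior Normal(11/52, 90/91)
obs 10: x=-2 → posterior Normal(1/80, 9/10)
obs 11: x=-2 → posterior Normal(-67/436, 90/109)
obs 12: x=-5/2 → posterior Normal(-157/472, 45/59)
obs 13: x=3/2 → posterior Normal(-103/508, 90/127)

mu_0=-103/508, tau_0^2=90/127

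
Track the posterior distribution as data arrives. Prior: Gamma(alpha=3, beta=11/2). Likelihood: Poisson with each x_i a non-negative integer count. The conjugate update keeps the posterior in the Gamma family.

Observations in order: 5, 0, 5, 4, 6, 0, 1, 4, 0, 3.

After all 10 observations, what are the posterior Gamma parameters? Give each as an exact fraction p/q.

alpha=31, beta=31/2

obs 1: x=5 → posterior Gamma(8, 13/2)
obs 2: x=0 → posterior Gamma(8, 15/2)
obs 3: x=5 → posterior Gamma(13, 17/2)
obs 4: x=4 → posterior Gamma(17, 19/2)
obs 5: x=6 → posterior Gamma(23, 21/2)
obs 6: x=0 → posterior Gamma(23, 23/2)
obs 7: x=1 → posterior Gamma(24, 25/2)
obs 8: x=4 → posterior Gamma(28, 27/2)
obs 9: x=0 → posterior Gamma(28, 29/2)
obs 10: x=3 → posterior Gamma(31, 31/2)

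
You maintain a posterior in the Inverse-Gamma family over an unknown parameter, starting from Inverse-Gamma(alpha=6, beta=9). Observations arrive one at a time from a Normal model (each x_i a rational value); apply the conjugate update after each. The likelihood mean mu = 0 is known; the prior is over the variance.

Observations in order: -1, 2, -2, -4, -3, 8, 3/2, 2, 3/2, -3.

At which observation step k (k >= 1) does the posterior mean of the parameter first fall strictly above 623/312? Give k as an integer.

k = 3

obs 1: x=-1 → posterior Inverse-Gamma(13/2, 19/2)
obs 2: x=2 → posterior Inverse-Gamma(7, 23/2)
obs 3: x=-2 → posterior Inverse-Gamma(15/2, 27/2)
obs 4: x=-4 → posterior Inverse-Gamma(8, 43/2)
obs 5: x=-3 → posterior Inverse-Gamma(17/2, 26)
obs 6: x=8 → posterior Inverse-Gamma(9, 58)
obs 7: x=3/2 → posterior Inverse-Gamma(19/2, 473/8)
obs 8: x=2 → posterior Inverse-Gamma(10, 489/8)
obs 9: x=3/2 → posterior Inverse-Gamma(21/2, 249/4)
obs 10: x=-3 → posterior Inverse-Gamma(11, 267/4)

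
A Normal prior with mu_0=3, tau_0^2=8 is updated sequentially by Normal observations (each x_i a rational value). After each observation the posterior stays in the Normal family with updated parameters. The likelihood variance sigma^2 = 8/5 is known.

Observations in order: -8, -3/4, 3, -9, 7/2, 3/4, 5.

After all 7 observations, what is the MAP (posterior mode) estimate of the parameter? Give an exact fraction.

obs 1: x=-8 → posterior Normal(-37/6, 4/3)
obs 2: x=-3/4 → posterior Normal(-163/44, 8/11)
obs 3: x=3 → posterior Normal(-103/64, 1/2)
obs 4: x=-9 → posterior Normal(-283/84, 8/21)
obs 5: x=7/2 → posterior Normal(-213/104, 4/13)
obs 6: x=3/4 → posterior Normal(-99/62, 8/31)
obs 7: x=5 → posterior Normal(-49/72, 2/9)

-49/72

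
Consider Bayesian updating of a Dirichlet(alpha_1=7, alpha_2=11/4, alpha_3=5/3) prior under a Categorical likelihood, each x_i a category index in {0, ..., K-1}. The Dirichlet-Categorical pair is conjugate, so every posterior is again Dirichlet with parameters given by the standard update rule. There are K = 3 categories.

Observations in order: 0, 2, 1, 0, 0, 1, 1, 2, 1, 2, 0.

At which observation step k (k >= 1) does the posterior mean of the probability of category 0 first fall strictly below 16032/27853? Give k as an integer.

obs 1: x=0 → posterior Dirichlet(8, 11/4, 5/3)
obs 2: x=2 → posterior Dirichlet(8, 11/4, 8/3)
obs 3: x=1 → posterior Dirichlet(8, 15/4, 8/3)
obs 4: x=0 → posterior Dirichlet(9, 15/4, 8/3)
obs 5: x=0 → posterior Dirichlet(10, 15/4, 8/3)
obs 6: x=1 → posterior Dirichlet(10, 19/4, 8/3)
obs 7: x=1 → posterior Dirichlet(10, 23/4, 8/3)
obs 8: x=2 → posterior Dirichlet(10, 23/4, 11/3)
obs 9: x=1 → posterior Dirichlet(10, 27/4, 11/3)
obs 10: x=2 → posterior Dirichlet(10, 27/4, 14/3)
obs 11: x=0 → posterior Dirichlet(11, 27/4, 14/3)

k = 3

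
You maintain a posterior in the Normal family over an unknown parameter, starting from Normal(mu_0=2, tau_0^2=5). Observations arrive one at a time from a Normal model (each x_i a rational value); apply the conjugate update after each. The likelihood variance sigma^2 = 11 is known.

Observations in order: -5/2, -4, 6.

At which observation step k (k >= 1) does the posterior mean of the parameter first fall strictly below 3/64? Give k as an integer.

obs 1: x=-5/2 → posterior Normal(19/32, 55/16)
obs 2: x=-4 → posterior Normal(-1/2, 55/21)
obs 3: x=6 → posterior Normal(3/4, 55/26)

k = 2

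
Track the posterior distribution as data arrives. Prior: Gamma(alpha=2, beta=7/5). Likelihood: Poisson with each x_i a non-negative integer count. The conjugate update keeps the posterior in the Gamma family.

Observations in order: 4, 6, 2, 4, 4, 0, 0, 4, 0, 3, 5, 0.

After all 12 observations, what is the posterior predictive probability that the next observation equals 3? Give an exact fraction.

9077583878551823689772235331428920193659119093975258426953565469375/43865301819376918351094598421947763466891525902146733105042818072576

obs 1: x=4 → posterior Gamma(6, 12/5)
obs 2: x=6 → posterior Gamma(12, 17/5)
obs 3: x=2 → posterior Gamma(14, 22/5)
obs 4: x=4 → posterior Gamma(18, 27/5)
obs 5: x=4 → posterior Gamma(22, 32/5)
obs 6: x=0 → posterior Gamma(22, 37/5)
obs 7: x=0 → posterior Gamma(22, 42/5)
obs 8: x=4 → posterior Gamma(26, 47/5)
obs 9: x=0 → posterior Gamma(26, 52/5)
obs 10: x=3 → posterior Gamma(29, 57/5)
obs 11: x=5 → posterior Gamma(34, 62/5)
obs 12: x=0 → posterior Gamma(34, 67/5)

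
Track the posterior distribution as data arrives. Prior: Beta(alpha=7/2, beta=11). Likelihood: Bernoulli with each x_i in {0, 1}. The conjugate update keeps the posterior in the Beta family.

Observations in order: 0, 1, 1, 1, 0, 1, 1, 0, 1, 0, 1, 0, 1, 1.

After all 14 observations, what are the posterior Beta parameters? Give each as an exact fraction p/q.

alpha=25/2, beta=16

obs 1: x=0 → posterior Beta(7/2, 12)
obs 2: x=1 → posterior Beta(9/2, 12)
obs 3: x=1 → posterior Beta(11/2, 12)
obs 4: x=1 → posterior Beta(13/2, 12)
obs 5: x=0 → posterior Beta(13/2, 13)
obs 6: x=1 → posterior Beta(15/2, 13)
obs 7: x=1 → posterior Beta(17/2, 13)
obs 8: x=0 → posterior Beta(17/2, 14)
obs 9: x=1 → posterior Beta(19/2, 14)
obs 10: x=0 → posterior Beta(19/2, 15)
obs 11: x=1 → posterior Beta(21/2, 15)
obs 12: x=0 → posterior Beta(21/2, 16)
obs 13: x=1 → posterior Beta(23/2, 16)
obs 14: x=1 → posterior Beta(25/2, 16)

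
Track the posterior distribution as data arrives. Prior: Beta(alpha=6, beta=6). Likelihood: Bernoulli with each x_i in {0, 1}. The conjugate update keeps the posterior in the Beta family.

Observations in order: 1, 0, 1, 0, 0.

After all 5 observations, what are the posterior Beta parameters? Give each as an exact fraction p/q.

obs 1: x=1 → posterior Beta(7, 6)
obs 2: x=0 → posterior Beta(7, 7)
obs 3: x=1 → posterior Beta(8, 7)
obs 4: x=0 → posterior Beta(8, 8)
obs 5: x=0 → posterior Beta(8, 9)

alpha=8, beta=9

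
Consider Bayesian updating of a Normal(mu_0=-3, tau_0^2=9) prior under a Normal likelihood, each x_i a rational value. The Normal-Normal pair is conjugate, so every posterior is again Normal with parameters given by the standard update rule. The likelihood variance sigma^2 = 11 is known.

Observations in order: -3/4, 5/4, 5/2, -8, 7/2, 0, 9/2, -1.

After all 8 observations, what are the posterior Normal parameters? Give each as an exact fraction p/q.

mu_0=-15/83, tau_0^2=99/83

obs 1: x=-3/4 → posterior Normal(-159/80, 99/20)
obs 2: x=5/4 → posterior Normal(-57/58, 99/29)
obs 3: x=5/2 → posterior Normal(-3/19, 99/38)
obs 4: x=-8 → posterior Normal(-78/47, 99/47)
obs 5: x=7/2 → posterior Normal(-93/112, 99/56)
obs 6: x=0 → posterior Normal(-93/130, 99/65)
obs 7: x=9/2 → posterior Normal(-3/37, 99/74)
obs 8: x=-1 → posterior Normal(-15/83, 99/83)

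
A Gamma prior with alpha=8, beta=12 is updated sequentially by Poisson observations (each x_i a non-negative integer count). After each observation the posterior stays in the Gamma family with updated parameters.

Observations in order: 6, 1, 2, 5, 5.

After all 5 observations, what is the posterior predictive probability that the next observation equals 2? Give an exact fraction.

obs 1: x=6 → posterior Gamma(14, 13)
obs 2: x=1 → posterior Gamma(15, 14)
obs 3: x=2 → posterior Gamma(17, 15)
obs 4: x=5 → posterior Gamma(22, 16)
obs 5: x=5 → posterior Gamma(27, 17)

11673979255180818012594750091908311/46828353506073395427771311500296192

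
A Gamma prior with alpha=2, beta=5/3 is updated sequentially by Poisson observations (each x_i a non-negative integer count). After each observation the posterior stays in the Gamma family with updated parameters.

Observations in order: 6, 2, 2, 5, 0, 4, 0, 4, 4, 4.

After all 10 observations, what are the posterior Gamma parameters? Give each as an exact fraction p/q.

alpha=33, beta=35/3

obs 1: x=6 → posterior Gamma(8, 8/3)
obs 2: x=2 → posterior Gamma(10, 11/3)
obs 3: x=2 → posterior Gamma(12, 14/3)
obs 4: x=5 → posterior Gamma(17, 17/3)
obs 5: x=0 → posterior Gamma(17, 20/3)
obs 6: x=4 → posterior Gamma(21, 23/3)
obs 7: x=0 → posterior Gamma(21, 26/3)
obs 8: x=4 → posterior Gamma(25, 29/3)
obs 9: x=4 → posterior Gamma(29, 32/3)
obs 10: x=4 → posterior Gamma(33, 35/3)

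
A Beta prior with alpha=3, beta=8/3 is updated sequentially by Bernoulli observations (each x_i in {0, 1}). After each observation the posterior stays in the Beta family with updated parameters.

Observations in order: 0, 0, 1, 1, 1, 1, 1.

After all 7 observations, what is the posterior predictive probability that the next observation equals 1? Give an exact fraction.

obs 1: x=0 → posterior Beta(3, 11/3)
obs 2: x=0 → posterior Beta(3, 14/3)
obs 3: x=1 → posterior Beta(4, 14/3)
obs 4: x=1 → posterior Beta(5, 14/3)
obs 5: x=1 → posterior Beta(6, 14/3)
obs 6: x=1 → posterior Beta(7, 14/3)
obs 7: x=1 → posterior Beta(8, 14/3)

12/19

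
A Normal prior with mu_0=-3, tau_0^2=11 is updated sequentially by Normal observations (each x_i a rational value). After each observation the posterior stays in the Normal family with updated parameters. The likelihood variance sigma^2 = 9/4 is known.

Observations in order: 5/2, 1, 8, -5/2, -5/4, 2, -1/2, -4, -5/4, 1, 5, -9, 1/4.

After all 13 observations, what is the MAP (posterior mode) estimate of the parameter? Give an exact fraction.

obs 1: x=5/2 → posterior Normal(83/53, 99/53)
obs 2: x=1 → posterior Normal(127/97, 99/97)
obs 3: x=8 → posterior Normal(479/141, 33/47)
obs 4: x=-5/2 → posterior Normal(369/185, 99/185)
obs 5: x=-5/4 → posterior Normal(314/229, 99/229)
obs 6: x=2 → posterior Normal(134/91, 33/91)
obs 7: x=-1/2 → posterior Normal(380/317, 99/317)
obs 8: x=-4 → posterior Normal(204/361, 99/361)
obs 9: x=-5/4 → posterior Normal(149/405, 11/45)
obs 10: x=1 → posterior Normal(193/449, 99/449)
obs 11: x=5 → posterior Normal(413/493, 99/493)
obs 12: x=-9 → posterior Normal(17/537, 33/179)
obs 13: x=1/4 → posterior Normal(4/83, 99/581)

4/83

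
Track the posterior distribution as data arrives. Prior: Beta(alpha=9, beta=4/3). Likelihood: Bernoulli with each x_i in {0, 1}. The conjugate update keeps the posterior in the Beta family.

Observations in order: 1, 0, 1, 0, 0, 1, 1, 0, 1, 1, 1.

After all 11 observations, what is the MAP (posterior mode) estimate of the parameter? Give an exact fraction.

45/58

obs 1: x=1 → posterior Beta(10, 4/3)
obs 2: x=0 → posterior Beta(10, 7/3)
obs 3: x=1 → posterior Beta(11, 7/3)
obs 4: x=0 → posterior Beta(11, 10/3)
obs 5: x=0 → posterior Beta(11, 13/3)
obs 6: x=1 → posterior Beta(12, 13/3)
obs 7: x=1 → posterior Beta(13, 13/3)
obs 8: x=0 → posterior Beta(13, 16/3)
obs 9: x=1 → posterior Beta(14, 16/3)
obs 10: x=1 → posterior Beta(15, 16/3)
obs 11: x=1 → posterior Beta(16, 16/3)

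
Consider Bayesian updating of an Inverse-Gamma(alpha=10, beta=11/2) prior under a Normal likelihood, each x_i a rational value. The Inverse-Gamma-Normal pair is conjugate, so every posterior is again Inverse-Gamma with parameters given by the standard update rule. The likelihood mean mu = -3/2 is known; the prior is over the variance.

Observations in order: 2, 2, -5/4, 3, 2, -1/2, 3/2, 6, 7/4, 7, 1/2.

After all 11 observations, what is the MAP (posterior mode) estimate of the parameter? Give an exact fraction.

1769/264

obs 1: x=2 → posterior Inverse-Gamma(21/2, 93/8)
obs 2: x=2 → posterior Inverse-Gamma(11, 71/4)
obs 3: x=-5/4 → posterior Inverse-Gamma(23/2, 569/32)
obs 4: x=3 → posterior Inverse-Gamma(12, 893/32)
obs 5: x=2 → posterior Inverse-Gamma(25/2, 1089/32)
obs 6: x=-1/2 → posterior Inverse-Gamma(13, 1105/32)
obs 7: x=3/2 → posterior Inverse-Gamma(27/2, 1249/32)
obs 8: x=6 → posterior Inverse-Gamma(14, 2149/32)
obs 9: x=7/4 → posterior Inverse-Gamma(29/2, 1159/16)
obs 10: x=7 → posterior Inverse-Gamma(15, 1737/16)
obs 11: x=1/2 → posterior Inverse-Gamma(31/2, 1769/16)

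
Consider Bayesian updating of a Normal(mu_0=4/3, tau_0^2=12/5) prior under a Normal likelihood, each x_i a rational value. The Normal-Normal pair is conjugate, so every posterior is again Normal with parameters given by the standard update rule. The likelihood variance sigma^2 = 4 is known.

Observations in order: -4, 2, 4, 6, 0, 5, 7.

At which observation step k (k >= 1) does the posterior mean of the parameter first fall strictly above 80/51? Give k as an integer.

obs 1: x=-4 → posterior Normal(-2/3, 3/2)
obs 2: x=2 → posterior Normal(2/33, 12/11)
obs 3: x=4 → posterior Normal(19/21, 6/7)
obs 4: x=6 → posterior Normal(92/51, 12/17)
obs 5: x=0 → posterior Normal(23/15, 3/5)
obs 6: x=5 → posterior Normal(137/69, 12/23)
obs 7: x=7 → posterior Normal(100/39, 6/13)

k = 4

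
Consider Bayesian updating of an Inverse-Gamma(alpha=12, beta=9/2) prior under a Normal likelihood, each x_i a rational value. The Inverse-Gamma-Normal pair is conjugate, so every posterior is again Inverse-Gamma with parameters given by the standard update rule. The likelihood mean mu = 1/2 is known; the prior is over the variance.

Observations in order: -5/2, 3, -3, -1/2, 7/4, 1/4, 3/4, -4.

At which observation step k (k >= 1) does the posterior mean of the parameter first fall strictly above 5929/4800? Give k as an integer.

k = 3

obs 1: x=-5/2 → posterior Inverse-Gamma(25/2, 9)
obs 2: x=3 → posterior Inverse-Gamma(13, 97/8)
obs 3: x=-3 → posterior Inverse-Gamma(27/2, 73/4)
obs 4: x=-1/2 → posterior Inverse-Gamma(14, 75/4)
obs 5: x=7/4 → posterior Inverse-Gamma(29/2, 625/32)
obs 6: x=1/4 → posterior Inverse-Gamma(15, 313/16)
obs 7: x=3/4 → posterior Inverse-Gamma(31/2, 627/32)
obs 8: x=-4 → posterior Inverse-Gamma(16, 951/32)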